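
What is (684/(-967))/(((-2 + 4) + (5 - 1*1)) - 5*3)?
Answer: 76/967 ≈ 0.078594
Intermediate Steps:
(684/(-967))/(((-2 + 4) + (5 - 1*1)) - 5*3) = (684*(-1/967))/((2 + (5 - 1)) - 15) = -684/(967*((2 + 4) - 15)) = -684/(967*(6 - 15)) = -684/967/(-9) = -684/967*(-1/9) = 76/967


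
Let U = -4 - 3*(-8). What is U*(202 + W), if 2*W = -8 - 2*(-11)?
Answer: 4180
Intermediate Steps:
W = 7 (W = (-8 - 2*(-11))/2 = (-8 + 22)/2 = (½)*14 = 7)
U = 20 (U = -4 + 24 = 20)
U*(202 + W) = 20*(202 + 7) = 20*209 = 4180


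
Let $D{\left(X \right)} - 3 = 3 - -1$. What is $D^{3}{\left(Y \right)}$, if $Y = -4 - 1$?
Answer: $343$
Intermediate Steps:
$Y = -5$ ($Y = -4 - 1 = -5$)
$D{\left(X \right)} = 7$ ($D{\left(X \right)} = 3 + \left(3 - -1\right) = 3 + \left(3 + 1\right) = 3 + 4 = 7$)
$D^{3}{\left(Y \right)} = 7^{3} = 343$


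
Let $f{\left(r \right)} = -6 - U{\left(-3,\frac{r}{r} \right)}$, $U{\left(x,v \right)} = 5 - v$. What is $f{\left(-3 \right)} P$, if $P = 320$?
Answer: $-3200$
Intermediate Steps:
$f{\left(r \right)} = -10$ ($f{\left(r \right)} = -6 - \left(5 - \frac{r}{r}\right) = -6 - \left(5 - 1\right) = -6 - 4 = -10$)
$f{\left(-3 \right)} P = \left(-10\right) 320 = -3200$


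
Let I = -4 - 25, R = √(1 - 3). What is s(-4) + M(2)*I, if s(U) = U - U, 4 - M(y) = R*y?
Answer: -116 + 58*I*√2 ≈ -116.0 + 82.024*I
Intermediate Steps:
R = I*√2 (R = √(-2) = I*√2 ≈ 1.4142*I)
I = -29
M(y) = 4 - I*y*√2 (M(y) = 4 - I*√2*y = 4 - I*y*√2)
s(U) = 0
s(-4) + M(2)*I = 0 + (4 - 1*I*2*√2)*(-29) = 0 + (4 - 2*I*√2)*(-29) = 0 + (-116 + 58*I*√2) = -116 + 58*I*√2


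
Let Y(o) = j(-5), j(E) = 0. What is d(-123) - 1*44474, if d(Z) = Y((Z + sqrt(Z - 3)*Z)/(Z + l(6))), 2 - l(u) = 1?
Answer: -44474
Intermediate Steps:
l(u) = 1 (l(u) = 2 - 1*1 = 2 - 1 = 1)
Y(o) = 0
d(Z) = 0
d(-123) - 1*44474 = 0 - 1*44474 = 0 - 44474 = -44474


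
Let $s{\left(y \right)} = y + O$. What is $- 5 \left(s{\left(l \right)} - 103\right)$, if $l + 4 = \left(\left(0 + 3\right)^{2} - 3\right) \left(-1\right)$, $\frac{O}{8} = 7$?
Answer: $285$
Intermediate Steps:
$O = 56$ ($O = 8 \cdot 7 = 56$)
$l = -10$ ($l = -4 + \left(\left(0 + 3\right)^{2} - 3\right) \left(-1\right) = -4 + \left(3^{2} - 3\right) \left(-1\right) = -4 + \left(9 - 3\right) \left(-1\right) = -4 + 6 \left(-1\right) = -4 - 6 = -10$)
$s{\left(y \right)} = 56 + y$ ($s{\left(y \right)} = y + 56 = 56 + y$)
$- 5 \left(s{\left(l \right)} - 103\right) = - 5 \left(\left(56 - 10\right) - 103\right) = - 5 \left(46 - 103\right) = \left(-5\right) \left(-57\right) = 285$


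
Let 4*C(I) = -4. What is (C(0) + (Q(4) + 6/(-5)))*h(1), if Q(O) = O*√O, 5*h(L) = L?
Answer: 29/25 ≈ 1.1600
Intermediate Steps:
C(I) = -1 (C(I) = (¼)*(-4) = -1)
h(L) = L/5
Q(O) = O^(3/2)
(C(0) + (Q(4) + 6/(-5)))*h(1) = (-1 + (4^(3/2) + 6/(-5)))*((⅕)*1) = (-1 + (8 + 6*(-⅕)))*(⅕) = (-1 + (8 - 6/5))*(⅕) = (-1 + 34/5)*(⅕) = (29/5)*(⅕) = 29/25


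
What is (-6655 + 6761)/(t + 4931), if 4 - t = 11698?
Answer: -106/6763 ≈ -0.015674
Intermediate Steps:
t = -11694 (t = 4 - 1*11698 = 4 - 11698 = -11694)
(-6655 + 6761)/(t + 4931) = (-6655 + 6761)/(-11694 + 4931) = 106/(-6763) = 106*(-1/6763) = -106/6763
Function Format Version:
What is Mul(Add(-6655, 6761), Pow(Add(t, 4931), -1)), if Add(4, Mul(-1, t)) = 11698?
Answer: Rational(-106, 6763) ≈ -0.015674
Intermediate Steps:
t = -11694 (t = Add(4, Mul(-1, 11698)) = Add(4, -11698) = -11694)
Mul(Add(-6655, 6761), Pow(Add(t, 4931), -1)) = Mul(Add(-6655, 6761), Pow(Add(-11694, 4931), -1)) = Mul(106, Pow(-6763, -1)) = Mul(106, Rational(-1, 6763)) = Rational(-106, 6763)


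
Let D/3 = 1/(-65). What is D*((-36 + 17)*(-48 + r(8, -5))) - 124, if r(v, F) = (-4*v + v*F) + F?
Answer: -3037/13 ≈ -233.62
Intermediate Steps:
r(v, F) = F - 4*v + F*v (r(v, F) = (-4*v + F*v) + F = F - 4*v + F*v)
D = -3/65 (D = 3/(-65) = 3*(-1/65) = -3/65 ≈ -0.046154)
D*((-36 + 17)*(-48 + r(8, -5))) - 124 = -3*(-36 + 17)*(-48 + (-5 - 4*8 - 5*8))/65 - 124 = -(-57)*(-48 + (-5 - 32 - 40))/65 - 124 = -(-57)*(-48 - 77)/65 - 124 = -(-57)*(-125)/65 - 124 = -3/65*2375 - 124 = -1425/13 - 124 = -3037/13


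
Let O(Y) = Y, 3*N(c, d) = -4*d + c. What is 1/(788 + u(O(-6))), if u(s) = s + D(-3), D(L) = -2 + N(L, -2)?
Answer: 3/2345 ≈ 0.0012793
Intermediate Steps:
N(c, d) = -4*d/3 + c/3 (N(c, d) = (-4*d + c)/3 = (c - 4*d)/3 = -4*d/3 + c/3)
D(L) = ⅔ + L/3 (D(L) = -2 + (-4/3*(-2) + L/3) = -2 + (8/3 + L/3) = ⅔ + L/3)
u(s) = -⅓ + s (u(s) = s + (⅔ + (⅓)*(-3)) = s + (⅔ - 1) = s - ⅓ = -⅓ + s)
1/(788 + u(O(-6))) = 1/(788 + (-⅓ - 6)) = 1/(788 - 19/3) = 1/(2345/3) = 3/2345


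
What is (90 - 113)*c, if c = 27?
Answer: -621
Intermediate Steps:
(90 - 113)*c = (90 - 113)*27 = -23*27 = -621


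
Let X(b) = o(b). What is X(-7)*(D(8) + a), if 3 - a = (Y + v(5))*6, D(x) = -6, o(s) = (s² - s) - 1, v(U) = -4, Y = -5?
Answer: 2805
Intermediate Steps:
o(s) = -1 + s² - s
X(b) = -1 + b² - b
a = 57 (a = 3 - (-5 - 4)*6 = 3 - (-9)*6 = 3 - 1*(-54) = 3 + 54 = 57)
X(-7)*(D(8) + a) = (-1 + (-7)² - 1*(-7))*(-6 + 57) = (-1 + 49 + 7)*51 = 55*51 = 2805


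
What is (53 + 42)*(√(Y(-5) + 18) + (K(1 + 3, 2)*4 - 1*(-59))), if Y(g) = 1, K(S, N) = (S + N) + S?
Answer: 9405 + 95*√19 ≈ 9819.1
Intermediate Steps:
K(S, N) = N + 2*S (K(S, N) = (N + S) + S = N + 2*S)
(53 + 42)*(√(Y(-5) + 18) + (K(1 + 3, 2)*4 - 1*(-59))) = (53 + 42)*(√(1 + 18) + ((2 + 2*(1 + 3))*4 - 1*(-59))) = 95*(√19 + ((2 + 2*4)*4 + 59)) = 95*(√19 + ((2 + 8)*4 + 59)) = 95*(√19 + (10*4 + 59)) = 95*(√19 + (40 + 59)) = 95*(√19 + 99) = 95*(99 + √19) = 9405 + 95*√19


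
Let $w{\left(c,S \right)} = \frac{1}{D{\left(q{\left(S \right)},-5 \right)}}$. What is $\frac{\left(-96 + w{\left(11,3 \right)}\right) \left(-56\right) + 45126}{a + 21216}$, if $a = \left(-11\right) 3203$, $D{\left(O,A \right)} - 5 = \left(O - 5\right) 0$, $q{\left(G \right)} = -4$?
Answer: $- \frac{252454}{70085} \approx -3.6021$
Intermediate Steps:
$D{\left(O,A \right)} = 5$ ($D{\left(O,A \right)} = 5 + \left(O - 5\right) 0 = 5 + \left(-5 + O\right) 0 = 5 + 0 = 5$)
$a = -35233$
$w{\left(c,S \right)} = \frac{1}{5}$
$\frac{\left(-96 + w{\left(11,3 \right)}\right) \left(-56\right) + 45126}{a + 21216} = \frac{\left(-96 + \frac{1}{5}\right) \left(-56\right) + 45126}{-35233 + 21216} = \frac{\left(- \frac{479}{5}\right) \left(-56\right) + 45126}{-14017} = \left(\frac{26824}{5} + 45126\right) \left(- \frac{1}{14017}\right) = \frac{252454}{5} \left(- \frac{1}{14017}\right) = - \frac{252454}{70085}$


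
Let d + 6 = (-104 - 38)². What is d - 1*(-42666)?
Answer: 62824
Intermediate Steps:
d = 20158 (d = -6 + (-104 - 38)² = -6 + (-142)² = -6 + 20164 = 20158)
d - 1*(-42666) = 20158 - 1*(-42666) = 20158 + 42666 = 62824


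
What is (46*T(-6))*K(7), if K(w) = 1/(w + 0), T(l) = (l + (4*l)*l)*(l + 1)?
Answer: -31740/7 ≈ -4534.3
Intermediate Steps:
T(l) = (1 + l)*(l + 4*l**2) (T(l) = (l + 4*l**2)*(1 + l) = (1 + l)*(l + 4*l**2))
K(w) = 1/w
(46*T(-6))*K(7) = (46*(-6*(1 + 4*(-6)**2 + 5*(-6))))/7 = (46*(-6*(1 + 4*36 - 30)))*(1/7) = (46*(-6*(1 + 144 - 30)))*(1/7) = (46*(-6*115))*(1/7) = (46*(-690))*(1/7) = -31740*1/7 = -31740/7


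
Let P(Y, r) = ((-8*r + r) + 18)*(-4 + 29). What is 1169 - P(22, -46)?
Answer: -7331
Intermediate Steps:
P(Y, r) = 450 - 175*r (P(Y, r) = (-7*r + 18)*25 = (18 - 7*r)*25 = 450 - 175*r)
1169 - P(22, -46) = 1169 - (450 - 175*(-46)) = 1169 - (450 + 8050) = 1169 - 1*8500 = 1169 - 8500 = -7331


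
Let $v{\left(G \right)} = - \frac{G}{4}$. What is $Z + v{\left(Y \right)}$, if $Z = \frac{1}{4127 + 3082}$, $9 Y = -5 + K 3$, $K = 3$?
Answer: $- \frac{800}{7209} \approx -0.11097$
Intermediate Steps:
$Y = \frac{4}{9}$ ($Y = \frac{-5 + 3 \cdot 3}{9} = \frac{-5 + 9}{9} = \frac{1}{9} \cdot 4 = \frac{4}{9} \approx 0.44444$)
$v{\left(G \right)} = - \frac{G}{4}$
$Z = \frac{1}{7209} \approx 0.00013872$
$Z + v{\left(Y \right)} = \frac{1}{7209} - \frac{1}{9} = - \frac{800}{7209}$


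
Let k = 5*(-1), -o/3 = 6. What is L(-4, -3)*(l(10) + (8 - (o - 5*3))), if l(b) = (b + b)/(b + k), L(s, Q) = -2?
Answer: -90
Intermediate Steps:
o = -18 (o = -3*6 = -18)
k = -5
l(b) = 2*b/(-5 + b) (l(b) = (b + b)/(b - 5) = (2*b)/(-5 + b) = 2*b/(-5 + b))
L(-4, -3)*(l(10) + (8 - (o - 5*3))) = -2*(2*10/(-5 + 10) + (8 - (-18 - 5*3))) = -2*(2*10/5 + (8 - (-18 - 15))) = -2*(2*10*(⅕) + (8 - 1*(-33))) = -2*(4 + (8 + 33)) = -2*(4 + 41) = -2*45 = -90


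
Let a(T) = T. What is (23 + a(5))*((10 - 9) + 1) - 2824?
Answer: -2768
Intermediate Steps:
(23 + a(5))*((10 - 9) + 1) - 2824 = (23 + 5)*((10 - 9) + 1) - 2824 = 28*(1 + 1) - 2824 = 28*2 - 2824 = 56 - 2824 = -2768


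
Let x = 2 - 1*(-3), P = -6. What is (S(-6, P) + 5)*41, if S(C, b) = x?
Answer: 410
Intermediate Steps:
x = 5 (x = 2 + 3 = 5)
S(C, b) = 5
(S(-6, P) + 5)*41 = (5 + 5)*41 = 10*41 = 410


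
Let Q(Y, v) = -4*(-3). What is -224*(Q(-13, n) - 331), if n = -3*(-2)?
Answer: 71456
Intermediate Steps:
n = 6
Q(Y, v) = 12
-224*(Q(-13, n) - 331) = -224*(12 - 331) = -224*(-319) = 71456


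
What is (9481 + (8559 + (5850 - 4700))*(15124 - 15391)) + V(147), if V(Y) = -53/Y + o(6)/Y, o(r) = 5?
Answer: -126558294/49 ≈ -2.5828e+6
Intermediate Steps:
V(Y) = -48/Y (V(Y) = -53/Y + 5/Y = -48/Y)
(9481 + (8559 + (5850 - 4700))*(15124 - 15391)) + V(147) = (9481 + (8559 + (5850 - 4700))*(15124 - 15391)) - 48/147 = (9481 + (8559 + 1150)*(-267)) - 48*1/147 = (9481 + 9709*(-267)) - 16/49 = (9481 - 2592303) - 16/49 = -2582822 - 16/49 = -126558294/49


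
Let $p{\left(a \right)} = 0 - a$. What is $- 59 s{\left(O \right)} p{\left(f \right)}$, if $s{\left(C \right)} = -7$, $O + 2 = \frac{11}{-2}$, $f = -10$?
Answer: $4130$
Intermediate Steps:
$O = - \frac{15}{2}$ ($O = -2 + \frac{11}{-2} = -2 + 11 \left(- \frac{1}{2}\right) = -2 - \frac{11}{2} = - \frac{15}{2} \approx -7.5$)
$p{\left(a \right)} = - a$
$- 59 s{\left(O \right)} p{\left(f \right)} = \left(-59\right) \left(-7\right) \left(\left(-1\right) \left(-10\right)\right) = 413 \cdot 10 = 4130$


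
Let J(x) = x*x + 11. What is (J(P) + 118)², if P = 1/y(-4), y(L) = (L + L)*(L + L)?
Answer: 279190708225/16777216 ≈ 16641.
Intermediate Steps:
y(L) = 4*L² (y(L) = (2*L)*(2*L) = 4*L²)
P = 1/64 (P = 1/(4*(-4)²) = 1/(4*16) = 1/64 ≈ 0.015625)
J(x) = 11 + x² (J(x) = x² + 11 = 11 + x²)
(J(P) + 118)² = ((11 + (1/64)²) + 118)² = ((11 + 1/4096) + 118)² = (45057/4096 + 118)² = (528385/4096)² = 279190708225/16777216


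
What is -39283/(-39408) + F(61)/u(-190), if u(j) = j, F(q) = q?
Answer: 2529941/3743760 ≈ 0.67578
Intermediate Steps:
-39283/(-39408) + F(61)/u(-190) = -39283/(-39408) + 61/(-190) = -39283*(-1/39408) + 61*(-1/190) = 39283/39408 - 61/190 = 2529941/3743760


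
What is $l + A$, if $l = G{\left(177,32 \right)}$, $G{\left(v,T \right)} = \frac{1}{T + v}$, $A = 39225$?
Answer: $\frac{8198026}{209} \approx 39225.0$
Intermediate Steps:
$l = \frac{1}{209}$ ($l = \frac{1}{32 + 177} = \frac{1}{209} \approx 0.0047847$)
$l + A = \frac{1}{209} + 39225 = \frac{8198026}{209}$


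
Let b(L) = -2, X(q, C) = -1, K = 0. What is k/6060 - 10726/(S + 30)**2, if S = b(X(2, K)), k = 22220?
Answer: -11777/1176 ≈ -10.014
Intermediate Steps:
S = -2
k/6060 - 10726/(S + 30)**2 = 22220/6060 - 10726/(-2 + 30)**2 = 22220*(1/6060) - 10726/(28**2) = 11/3 - 10726/784 = 11/3 - 10726*1/784 = 11/3 - 5363/392 = -11777/1176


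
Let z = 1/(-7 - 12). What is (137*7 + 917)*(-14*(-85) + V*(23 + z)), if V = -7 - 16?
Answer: 23603832/19 ≈ 1.2423e+6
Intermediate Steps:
z = -1/19 (z = 1/(-19) = -1/19 ≈ -0.052632)
V = -23
(137*7 + 917)*(-14*(-85) + V*(23 + z)) = (137*7 + 917)*(-14*(-85) - 23*(23 - 1/19)) = (959 + 917)*(-1*(-1190) - 23*436/19) = 1876*(1190 - 10028/19) = 1876*(12582/19) = 23603832/19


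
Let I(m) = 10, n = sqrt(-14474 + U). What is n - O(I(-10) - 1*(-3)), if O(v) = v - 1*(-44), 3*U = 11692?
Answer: -57 + I*sqrt(95190)/3 ≈ -57.0 + 102.84*I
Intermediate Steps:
U = 11692/3 (U = (1/3)*11692 = 11692/3 ≈ 3897.3)
n = I*sqrt(95190)/3 (n = sqrt(-14474 + 11692/3) = sqrt(-31730/3) = I*sqrt(95190)/3 ≈ 102.84*I)
O(v) = 44 + v (O(v) = v + 44 = 44 + v)
n - O(I(-10) - 1*(-3)) = I*sqrt(95190)/3 - (44 + (10 - 1*(-3))) = I*sqrt(95190)/3 - (44 + (10 + 3)) = I*sqrt(95190)/3 - (44 + 13) = I*sqrt(95190)/3 - 1*57 = I*sqrt(95190)/3 - 57 = -57 + I*sqrt(95190)/3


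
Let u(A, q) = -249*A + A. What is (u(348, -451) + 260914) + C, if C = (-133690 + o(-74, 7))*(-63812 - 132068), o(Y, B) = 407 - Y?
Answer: 26093153530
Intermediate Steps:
u(A, q) = -248*A
C = 26092978920 (C = (-133690 + (407 - 1*(-74)))*(-63812 - 132068) = (-133690 + (407 + 74))*(-195880) = (-133690 + 481)*(-195880) = -133209*(-195880) = 26092978920)
(u(348, -451) + 260914) + C = (-248*348 + 260914) + 26092978920 = (-86304 + 260914) + 26092978920 = 174610 + 26092978920 = 26093153530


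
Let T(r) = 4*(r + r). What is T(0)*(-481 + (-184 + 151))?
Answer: 0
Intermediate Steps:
T(r) = 8*r (T(r) = 4*(2*r) = 8*r)
T(0)*(-481 + (-184 + 151)) = (8*0)*(-481 + (-184 + 151)) = 0*(-481 - 33) = 0*(-514) = 0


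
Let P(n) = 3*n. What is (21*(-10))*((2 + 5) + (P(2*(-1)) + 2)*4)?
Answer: 1890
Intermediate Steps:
(21*(-10))*((2 + 5) + (P(2*(-1)) + 2)*4) = (21*(-10))*((2 + 5) + (3*(2*(-1)) + 2)*4) = -210*(7 + (3*(-2) + 2)*4) = -210*(7 + (-6 + 2)*4) = -210*(7 - 4*4) = -210*(7 - 16) = -210*(-9) = 1890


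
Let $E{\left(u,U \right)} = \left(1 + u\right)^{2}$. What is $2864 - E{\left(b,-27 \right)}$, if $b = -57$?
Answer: $-272$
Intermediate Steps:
$2864 - E{\left(b,-27 \right)} = 2864 - \left(1 - 57\right)^{2} = 2864 - \left(-56\right)^{2} = 2864 - 3136 = -272$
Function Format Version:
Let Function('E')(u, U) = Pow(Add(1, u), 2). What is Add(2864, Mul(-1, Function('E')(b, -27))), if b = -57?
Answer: -272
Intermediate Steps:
Add(2864, Mul(-1, Function('E')(b, -27))) = Add(2864, Mul(-1, Pow(Add(1, -57), 2))) = Add(2864, Mul(-1, Pow(-56, 2))) = Add(2864, Mul(-1, 3136)) = Add(2864, -3136) = -272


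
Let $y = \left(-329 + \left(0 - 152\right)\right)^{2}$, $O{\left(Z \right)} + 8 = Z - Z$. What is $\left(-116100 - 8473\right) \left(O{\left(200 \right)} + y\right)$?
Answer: $-28820337269$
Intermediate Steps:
$O{\left(Z \right)} = -8$ ($O{\left(Z \right)} = -8 + \left(Z - Z\right) = -8 + 0 = -8$)
$y = 231361$ ($y = \left(-329 + \left(0 - 152\right)\right)^{2} = \left(-329 - 152\right)^{2} = \left(-481\right)^{2} = 231361$)
$\left(-116100 - 8473\right) \left(O{\left(200 \right)} + y\right) = \left(-116100 - 8473\right) \left(-8 + 231361\right) = \left(-124573\right) 231353 = -28820337269$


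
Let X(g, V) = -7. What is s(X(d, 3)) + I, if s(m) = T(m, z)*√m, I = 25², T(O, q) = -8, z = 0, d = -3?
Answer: 625 - 8*I*√7 ≈ 625.0 - 21.166*I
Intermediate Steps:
I = 625
s(m) = -8*√m
s(X(d, 3)) + I = -8*I*√7 + 625 = 625 - 8*I*√7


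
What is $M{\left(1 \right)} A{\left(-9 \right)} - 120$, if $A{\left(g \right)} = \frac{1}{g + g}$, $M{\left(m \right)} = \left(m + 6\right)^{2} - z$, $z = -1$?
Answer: $- \frac{1105}{9} \approx -122.78$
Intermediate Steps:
$M{\left(m \right)} = 1 + \left(6 + m\right)^{2}$ ($M{\left(m \right)} = \left(m + 6\right)^{2} - -1 = \left(6 + m\right)^{2} + 1 = 1 + \left(6 + m\right)^{2}$)
$A{\left(g \right)} = \frac{1}{2 g}$
$M{\left(1 \right)} A{\left(-9 \right)} - 120 = \left(1 + \left(6 + 1\right)^{2}\right) \frac{1}{2 \left(-9\right)} - 120 = \left(1 + 7^{2}\right) \frac{1}{2} \left(- \frac{1}{9}\right) - 120 = \left(1 + 49\right) \left(- \frac{1}{18}\right) - 120 = 50 \left(- \frac{1}{18}\right) - 120 = - \frac{25}{9} - 120 = - \frac{1105}{9}$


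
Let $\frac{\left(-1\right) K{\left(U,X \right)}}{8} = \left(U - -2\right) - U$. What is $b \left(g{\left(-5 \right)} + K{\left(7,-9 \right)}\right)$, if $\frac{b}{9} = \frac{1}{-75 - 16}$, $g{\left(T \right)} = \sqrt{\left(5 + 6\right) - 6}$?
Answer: $\frac{144}{91} - \frac{9 \sqrt{5}}{91} \approx 1.3613$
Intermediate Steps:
$g{\left(T \right)} = \sqrt{5}$ ($g{\left(T \right)} = \sqrt{11 - 6} = \sqrt{5}$)
$K{\left(U,X \right)} = -16$ ($K{\left(U,X \right)} = - 8 \left(\left(U - -2\right) - U\right) = - 8 \left(\left(U + 2\right) - U\right) = - 8 \left(\left(2 + U\right) - U\right) = \left(-8\right) 2 = -16$)
$b = - \frac{9}{91}$ ($b = \frac{9}{-75 - 16} = \frac{9}{-91} = 9 \left(- \frac{1}{91}\right) = - \frac{9}{91} \approx -0.098901$)
$b \left(g{\left(-5 \right)} + K{\left(7,-9 \right)}\right) = - \frac{9 \left(\sqrt{5} - 16\right)}{91} = - \frac{9 \left(-16 + \sqrt{5}\right)}{91} = \frac{144}{91} - \frac{9 \sqrt{5}}{91}$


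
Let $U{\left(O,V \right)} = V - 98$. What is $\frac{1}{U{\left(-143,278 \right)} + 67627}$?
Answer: $\frac{1}{67807} \approx 1.4748 \cdot 10^{-5}$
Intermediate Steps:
$U{\left(O,V \right)} = -98 + V$ ($U{\left(O,V \right)} = V - 98 = -98 + V$)
$\frac{1}{U{\left(-143,278 \right)} + 67627} = \frac{1}{\left(-98 + 278\right) + 67627} = \frac{1}{180 + 67627} = \frac{1}{67807}$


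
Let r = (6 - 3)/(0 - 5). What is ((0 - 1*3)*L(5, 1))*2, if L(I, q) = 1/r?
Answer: 10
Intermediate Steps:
r = -⅗ (r = 3/(-5) = 3*(-⅕) = -⅗ ≈ -0.60000)
L(I, q) = -5/3 (L(I, q) = 1/(-⅗) = -5/3)
((0 - 1*3)*L(5, 1))*2 = ((0 - 1*3)*(-5/3))*2 = ((0 - 3)*(-5/3))*2 = -3*(-5/3)*2 = 5*2 = 10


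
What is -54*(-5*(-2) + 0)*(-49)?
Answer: 26460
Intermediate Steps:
-54*(-5*(-2) + 0)*(-49) = -54*(10 + 0)*(-49) = -54*10*(-49) = -540*(-49) = 26460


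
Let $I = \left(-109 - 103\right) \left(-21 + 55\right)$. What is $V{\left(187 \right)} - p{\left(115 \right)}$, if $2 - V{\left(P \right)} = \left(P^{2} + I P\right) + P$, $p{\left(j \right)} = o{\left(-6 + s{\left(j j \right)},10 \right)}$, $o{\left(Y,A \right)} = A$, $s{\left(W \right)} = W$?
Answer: $1312732$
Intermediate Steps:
$I = -7208$ ($I = \left(-212\right) 34 = -7208$)
$p{\left(j \right)} = 10$
$V{\left(P \right)} = 2 - P^{2} + 7207 P$ ($V{\left(P \right)} = 2 - \left(\left(P^{2} - 7208 P\right) + P\right) = 2 - \left(P^{2} - 7207 P\right) = 2 - P^{2} + 7207 P$)
$V{\left(187 \right)} - p{\left(115 \right)} = \left(2 - 187^{2} + 7207 \cdot 187\right) - 10 = \left(2 - 34969 + 1347709\right) - 10 = 1312742 - 10 = 1312732$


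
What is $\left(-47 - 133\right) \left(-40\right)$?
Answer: $7200$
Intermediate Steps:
$\left(-47 - 133\right) \left(-40\right) = \left(-180\right) \left(-40\right) = 7200$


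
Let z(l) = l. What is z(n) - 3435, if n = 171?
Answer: -3264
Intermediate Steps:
z(n) - 3435 = 171 - 3435 = -3264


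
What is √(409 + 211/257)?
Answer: 2*√6767067/257 ≈ 20.244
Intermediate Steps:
√(409 + 211/257) = √(105324/257) = 2*√6767067/257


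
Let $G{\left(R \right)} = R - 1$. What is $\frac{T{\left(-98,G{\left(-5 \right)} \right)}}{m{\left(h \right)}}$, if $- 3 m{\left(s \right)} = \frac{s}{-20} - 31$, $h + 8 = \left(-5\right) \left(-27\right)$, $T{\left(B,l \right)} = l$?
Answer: $- \frac{40}{83} \approx -0.48193$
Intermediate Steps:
$G{\left(R \right)} = -1 + R$
$h = 127$ ($h = -8 - -135 = -8 + 135 = 127$)
$m{\left(s \right)} = \frac{31}{3} + \frac{s}{60}$ ($m{\left(s \right)} = - \frac{\frac{s}{-20} - 31}{3} = - \frac{s \left(- \frac{1}{20}\right) - 31}{3} = - \frac{- \frac{s}{20} - 31}{3} = - \frac{-31 - \frac{s}{20}}{3} = \frac{31}{3} + \frac{s}{60}$)
$\frac{T{\left(-98,G{\left(-5 \right)} \right)}}{m{\left(h \right)}} = \frac{-1 - 5}{\frac{31}{3} + \frac{1}{60} \cdot 127} = - \frac{6}{\frac{31}{3} + \frac{127}{60}} = - \frac{6}{\frac{249}{20}} = \left(-6\right) \frac{20}{249} = - \frac{40}{83}$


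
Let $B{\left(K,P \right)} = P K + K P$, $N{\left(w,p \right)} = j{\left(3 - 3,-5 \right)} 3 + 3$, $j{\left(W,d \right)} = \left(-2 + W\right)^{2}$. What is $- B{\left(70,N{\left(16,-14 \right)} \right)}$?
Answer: $-2100$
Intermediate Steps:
$N{\left(w,p \right)} = 15$ ($N{\left(w,p \right)} = \left(-2 + \left(3 - 3\right)\right)^{2} \cdot 3 + 3 = \left(-2 + 0\right)^{2} \cdot 3 + 3 = \left(-2\right)^{2} \cdot 3 + 3 = 4 \cdot 3 + 3 = 12 + 3 = 15$)
$B{\left(K,P \right)} = 2 K P$ ($B{\left(K,P \right)} = K P + K P = 2 K P$)
$- B{\left(70,N{\left(16,-14 \right)} \right)} = - 2 \cdot 70 \cdot 15 = \left(-1\right) 2100 = -2100$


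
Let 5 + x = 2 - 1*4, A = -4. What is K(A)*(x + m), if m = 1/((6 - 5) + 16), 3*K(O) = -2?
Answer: 236/51 ≈ 4.6274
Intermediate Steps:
K(O) = -⅔ (K(O) = (⅓)*(-2) = -⅔)
m = 1/17 (m = 1/(1 + 16) = 1/17 ≈ 0.058824)
x = -7 (x = -5 + (2 - 1*4) = -5 + (2 - 4) = -5 - 2 = -7)
K(A)*(x + m) = -2*(-7 + 1/17)/3 = -⅔*(-118/17) = 236/51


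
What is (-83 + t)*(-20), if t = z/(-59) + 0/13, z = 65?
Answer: 99240/59 ≈ 1682.0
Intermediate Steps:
t = -65/59 (t = 65/(-59) + 0/13 = 65*(-1/59) + 0*(1/13) = -65/59 + 0 = -65/59 ≈ -1.1017)
(-83 + t)*(-20) = (-83 - 65/59)*(-20) = -4962/59*(-20) = 99240/59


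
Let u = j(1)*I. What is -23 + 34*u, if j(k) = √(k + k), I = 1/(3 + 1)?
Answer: -23 + 17*√2/2 ≈ -10.979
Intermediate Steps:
I = ¼ (I = 1/4 = ¼ ≈ 0.25000)
j(k) = √2*√k (j(k) = √(2*k) = √2*√k)
u = √2/4 (u = (√2*√1)*(¼) = (√2*1)*(¼) = √2*(¼) = √2/4 ≈ 0.35355)
-23 + 34*u = -23 + 34*(√2/4) = -23 + 17*√2/2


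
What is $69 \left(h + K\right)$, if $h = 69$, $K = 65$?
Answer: $9246$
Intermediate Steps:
$69 \left(h + K\right) = 69 \left(69 + 65\right) = 69 \cdot 134 = 9246$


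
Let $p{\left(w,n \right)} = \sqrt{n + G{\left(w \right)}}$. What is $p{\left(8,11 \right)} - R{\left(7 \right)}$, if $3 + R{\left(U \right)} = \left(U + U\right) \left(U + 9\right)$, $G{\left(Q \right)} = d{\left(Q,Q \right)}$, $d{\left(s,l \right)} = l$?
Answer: $-221 + \sqrt{19} \approx -216.64$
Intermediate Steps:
$G{\left(Q \right)} = Q$
$R{\left(U \right)} = -3 + 2 U \left(9 + U\right)$ ($R{\left(U \right)} = -3 + \left(U + U\right) \left(U + 9\right) = -3 + 2 U \left(9 + U\right)$)
$p{\left(w,n \right)} = \sqrt{n + w}$
$p{\left(8,11 \right)} - R{\left(7 \right)} = \sqrt{11 + 8} - \left(-3 + 2 \cdot 7^{2} + 18 \cdot 7\right) = \sqrt{19} - \left(-3 + 2 \cdot 49 + 126\right) = \sqrt{19} - \left(-3 + 98 + 126\right) = \sqrt{19} - 221 = -221 + \sqrt{19}$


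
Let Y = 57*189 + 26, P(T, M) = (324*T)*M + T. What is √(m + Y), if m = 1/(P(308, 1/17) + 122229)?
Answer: 2*√12864697772305054/2182921 ≈ 103.92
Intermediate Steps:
P(T, M) = T + 324*M*T (P(T, M) = 324*M*T + T = T + 324*M*T)
Y = 10799 (Y = 10773 + 26 = 10799)
m = 17/2182921 (m = 1/(308*(1 + 324/17) + 122229) = 1/(308*(341/17) + 122229) = 1/(105028/17 + 122229) = 1/(2182921/17) = 17/2182921 ≈ 7.7877e-6)
√(m + Y) = √(17/2182921 + 10799) = √(23573363896/2182921) = 2*√12864697772305054/2182921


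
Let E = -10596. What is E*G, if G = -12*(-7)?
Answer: -890064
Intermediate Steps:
G = 84
E*G = -10596*84 = -890064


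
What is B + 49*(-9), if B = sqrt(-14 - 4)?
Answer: -441 + 3*I*sqrt(2) ≈ -441.0 + 4.2426*I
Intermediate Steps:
B = 3*I*sqrt(2) (B = sqrt(-18) = 3*I*sqrt(2) ≈ 4.2426*I)
B + 49*(-9) = 3*I*sqrt(2) + 49*(-9) = 3*I*sqrt(2) - 441 = -441 + 3*I*sqrt(2)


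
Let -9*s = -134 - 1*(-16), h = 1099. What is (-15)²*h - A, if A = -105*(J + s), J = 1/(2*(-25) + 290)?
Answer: 11935301/48 ≈ 2.4865e+5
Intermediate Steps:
s = 118/9 (s = -(-134 - 1*(-16))/9 = -(-134 + 16)/9 = -⅑*(-118) = 118/9 ≈ 13.111)
J = 1/240 (J = 1/(-50 + 290) = 1/240 ≈ 0.0041667)
A = -66101/48 (A = -105*(1/240 + 118/9) = -105*9443/720 = -66101/48 ≈ -1377.1)
(-15)²*h - A = (-15)²*1099 - 1*(-66101/48) = 225*1099 + 66101/48 = 247275 + 66101/48 = 11935301/48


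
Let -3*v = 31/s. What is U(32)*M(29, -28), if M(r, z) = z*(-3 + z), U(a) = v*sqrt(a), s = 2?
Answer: -53816*sqrt(2)/3 ≈ -25369.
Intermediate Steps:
v = -31/6 (v = -31/(3*2) = -1/3*31/2 = -31/6 ≈ -5.1667)
U(a) = -31*sqrt(a)/6
U(32)*M(29, -28) = (-62*sqrt(2)/3)*(-28*(-3 - 28)) = (-62*sqrt(2)/3)*(-28*(-31)) = -62*sqrt(2)/3*868 = -53816*sqrt(2)/3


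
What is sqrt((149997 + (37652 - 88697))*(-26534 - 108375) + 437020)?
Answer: 2*I*sqrt(3337269587) ≈ 1.1554e+5*I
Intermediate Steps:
sqrt((149997 + (37652 - 88697))*(-26534 - 108375) + 437020) = sqrt((149997 - 51045)*(-134909) + 437020) = sqrt(98952*(-134909) + 437020) = sqrt(-13349515368 + 437020) = sqrt(-13349078348) = 2*I*sqrt(3337269587)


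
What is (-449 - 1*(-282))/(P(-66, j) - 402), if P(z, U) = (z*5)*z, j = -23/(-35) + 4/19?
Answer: -167/21378 ≈ -0.0078118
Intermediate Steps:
j = 577/665 (j = -23*(-1/35) + 4*(1/19) = 23/35 + 4/19 = 577/665 ≈ 0.86767)
P(z, U) = 5*z² (P(z, U) = (5*z)*z = 5*z²)
(-449 - 1*(-282))/(P(-66, j) - 402) = (-449 - 1*(-282))/(5*(-66)² - 402) = (-449 + 282)/(5*4356 - 402) = -167/(21780 - 402) = -167/21378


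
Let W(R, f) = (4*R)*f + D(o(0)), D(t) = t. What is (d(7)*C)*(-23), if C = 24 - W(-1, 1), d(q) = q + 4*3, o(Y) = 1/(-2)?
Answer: -24909/2 ≈ -12455.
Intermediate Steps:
o(Y) = -½
W(R, f) = -½ + 4*R*f (W(R, f) = (4*R)*f - ½ = 4*R*f - ½ = -½ + 4*R*f)
d(q) = 12 + q (d(q) = q + 12 = 12 + q)
C = 57/2 (C = 24 - (-½ + 4*(-1)*1) = 24 - (-½ - 4) = 24 - 1*(-9/2) = 24 + 9/2 = 57/2 ≈ 28.500)
(d(7)*C)*(-23) = ((12 + 7)*(57/2))*(-23) = (19*(57/2))*(-23) = (1083/2)*(-23) = -24909/2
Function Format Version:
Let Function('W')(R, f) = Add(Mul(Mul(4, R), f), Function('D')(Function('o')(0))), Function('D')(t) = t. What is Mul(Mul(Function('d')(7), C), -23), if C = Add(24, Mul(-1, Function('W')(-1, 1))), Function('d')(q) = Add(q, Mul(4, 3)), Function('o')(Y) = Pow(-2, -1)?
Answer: Rational(-24909, 2) ≈ -12455.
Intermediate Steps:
Function('o')(Y) = Rational(-1, 2)
Function('W')(R, f) = Add(Rational(-1, 2), Mul(4, R, f)) (Function('W')(R, f) = Add(Mul(Mul(4, R), f), Rational(-1, 2)) = Add(Mul(4, R, f), Rational(-1, 2)) = Add(Rational(-1, 2), Mul(4, R, f)))
Function('d')(q) = Add(12, q) (Function('d')(q) = Add(q, 12) = Add(12, q))
C = Rational(57, 2) (C = Add(24, Mul(-1, Add(Rational(-1, 2), Mul(4, -1, 1)))) = Add(24, Mul(-1, Add(Rational(-1, 2), -4))) = Add(24, Mul(-1, Rational(-9, 2))) = Add(24, Rational(9, 2)) = Rational(57, 2) ≈ 28.500)
Mul(Mul(Function('d')(7), C), -23) = Mul(Mul(Add(12, 7), Rational(57, 2)), -23) = Mul(Mul(19, Rational(57, 2)), -23) = Mul(Rational(1083, 2), -23) = Rational(-24909, 2)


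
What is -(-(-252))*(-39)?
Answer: 9828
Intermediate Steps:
-(-(-252))*(-39) = -(-42*(-6))*(-39) = -252*(-39) = -1*(-9828) = 9828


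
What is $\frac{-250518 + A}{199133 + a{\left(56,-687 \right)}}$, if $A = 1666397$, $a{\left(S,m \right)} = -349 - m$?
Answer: $\frac{1415879}{199471} \approx 7.0982$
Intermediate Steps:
$\frac{-250518 + A}{199133 + a{\left(56,-687 \right)}} = \frac{-250518 + 1666397}{199133 - -338} = \frac{1415879}{199133 + \left(-349 + 687\right)} = \frac{1415879}{199133 + 338} = \frac{1415879}{199471}$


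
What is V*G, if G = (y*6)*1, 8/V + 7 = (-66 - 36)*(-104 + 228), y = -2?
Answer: 96/12655 ≈ 0.0075859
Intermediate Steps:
V = -8/12655 (V = 8/(-7 + (-66 - 36)*(-104 + 228)) = 8/(-7 - 102*124) = 8/(-7 - 12648) = 8/(-12655) = 8*(-1/12655) = -8/12655 ≈ -0.00063216)
G = -12 (G = -2*6*1 = -12*1 = -12)
V*G = -8/12655*(-12) = 96/12655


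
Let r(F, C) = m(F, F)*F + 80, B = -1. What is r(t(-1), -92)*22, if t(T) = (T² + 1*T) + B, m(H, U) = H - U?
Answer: 1760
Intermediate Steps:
t(T) = -1 + T + T² (t(T) = (T² + 1*T) - 1 = (T² + T) - 1 = (T + T²) - 1 = -1 + T + T²)
r(F, C) = 80 (r(F, C) = (F - F)*F + 80 = 0*F + 80 = 0 + 80 = 80)
r(t(-1), -92)*22 = 80*22 = 1760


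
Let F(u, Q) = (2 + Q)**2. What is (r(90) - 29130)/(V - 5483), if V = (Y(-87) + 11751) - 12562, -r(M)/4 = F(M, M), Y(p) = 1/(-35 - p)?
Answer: 3275272/327287 ≈ 10.007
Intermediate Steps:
r(M) = -4*(2 + M)**2
V = -42171/52 (V = (-1/(35 - 87) + 11751) - 12562 = (-1/(-52) + 11751) - 12562 = (-1*(-1/52) + 11751) - 12562 = (1/52 + 11751) - 12562 = 611053/52 - 12562 = -42171/52 ≈ -810.98)
(r(90) - 29130)/(V - 5483) = (-4*(2 + 90)**2 - 29130)/(-42171/52 - 5483) = (-4*92**2 - 29130)/(-327287/52) = (-4*8464 - 29130)*(-52/327287) = (-33856 - 29130)*(-52/327287) = -62986*(-52/327287) = 3275272/327287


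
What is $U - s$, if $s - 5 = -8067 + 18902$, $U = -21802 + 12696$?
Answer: $-19946$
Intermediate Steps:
$U = -9106$
$s = 10840$ ($s = 5 + \left(-8067 + 18902\right) = 5 + 10835 = 10840$)
$U - s = -9106 - 10840 = -19946$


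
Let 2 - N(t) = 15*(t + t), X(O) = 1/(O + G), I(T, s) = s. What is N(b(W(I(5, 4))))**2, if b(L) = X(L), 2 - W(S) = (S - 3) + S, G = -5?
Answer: 529/16 ≈ 33.063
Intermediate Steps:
W(S) = 5 - 2*S (W(S) = 2 - ((S - 3) + S) = 2 - ((-3 + S) + S) = 2 - (-3 + 2*S) = 2 + (3 - 2*S) = 5 - 2*S)
X(O) = 1/(-5 + O) (X(O) = 1/(O - 5) = 1/(-5 + O))
b(L) = 1/(-5 + L)
N(t) = 2 - 30*t (N(t) = 2 - 15*(t + t) = 2 - 15*2*t = 2 - 30*t)
N(b(W(I(5, 4))))**2 = (2 - 30/(-5 + (5 - 2*4)))**2 = (2 - 30/(-5 + (5 - 8)))**2 = (2 - 30/(-5 - 3))**2 = (2 - 30/(-8))**2 = (2 - 30*(-1/8))**2 = (2 + 15/4)**2 = (23/4)**2 = 529/16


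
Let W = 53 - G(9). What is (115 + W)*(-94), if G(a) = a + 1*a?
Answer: -14100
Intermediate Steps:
G(a) = 2*a (G(a) = a + a = 2*a)
W = 35 (W = 53 - 2*9 = 53 - 1*18 = 53 - 18 = 35)
(115 + W)*(-94) = (115 + 35)*(-94) = 150*(-94) = -14100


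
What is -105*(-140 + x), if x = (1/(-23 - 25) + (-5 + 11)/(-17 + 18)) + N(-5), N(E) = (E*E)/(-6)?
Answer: 232155/16 ≈ 14510.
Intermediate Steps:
N(E) = -E²/6 (N(E) = E²*(-⅙) = -E²/6)
x = 29/16 (x = (1/(-23 - 25) + (-5 + 11)/(-17 + 18)) - ⅙*(-5)² = (1/(-48) + 6/1) - ⅙*25 = (-1/48 + 6*1) - 25/6 = (-1/48 + 6) - 25/6 = 287/48 - 25/6 = 29/16 ≈ 1.8125)
-105*(-140 + x) = -105*(-140 + 29/16) = -105*(-2211/16) = 232155/16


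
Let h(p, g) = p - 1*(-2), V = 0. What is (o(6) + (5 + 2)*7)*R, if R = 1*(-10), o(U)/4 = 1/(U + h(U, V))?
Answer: -3450/7 ≈ -492.86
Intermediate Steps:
h(p, g) = 2 + p (h(p, g) = p + 2 = 2 + p)
o(U) = 4/(2 + 2*U) (o(U) = 4/(U + (2 + U)) = 4/(2 + 2*U))
R = -10
(o(6) + (5 + 2)*7)*R = (2/(1 + 6) + (5 + 2)*7)*(-10) = (2/7 + 7*7)*(-10) = (2*(1/7) + 49)*(-10) = (2/7 + 49)*(-10) = (345/7)*(-10) = -3450/7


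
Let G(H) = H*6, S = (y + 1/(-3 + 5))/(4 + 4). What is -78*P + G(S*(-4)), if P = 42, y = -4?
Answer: -6531/2 ≈ -3265.5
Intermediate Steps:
S = -7/16 (S = (-4 + 1/(-3 + 5))/(4 + 4) = (-4 + 1/2)/8 = (-4 + ½)*(⅛) = -7/2*⅛ = -7/16 ≈ -0.43750)
G(H) = 6*H
-78*P + G(S*(-4)) = -78*42 + 6*(-7/16*(-4)) = -3276 + 6*(7/4) = -3276 + 21/2 = -6531/2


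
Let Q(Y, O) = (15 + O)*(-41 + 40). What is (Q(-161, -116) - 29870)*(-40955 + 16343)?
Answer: 732674628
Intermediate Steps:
Q(Y, O) = -15 - O (Q(Y, O) = (15 + O)*(-1) = -15 - O)
(Q(-161, -116) - 29870)*(-40955 + 16343) = ((-15 - 1*(-116)) - 29870)*(-40955 + 16343) = ((-15 + 116) - 29870)*(-24612) = (101 - 29870)*(-24612) = -29769*(-24612) = 732674628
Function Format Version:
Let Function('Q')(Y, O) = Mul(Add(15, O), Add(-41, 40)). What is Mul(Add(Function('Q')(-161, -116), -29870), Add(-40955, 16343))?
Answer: 732674628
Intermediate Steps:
Function('Q')(Y, O) = Add(-15, Mul(-1, O)) (Function('Q')(Y, O) = Mul(Add(15, O), -1) = Add(-15, Mul(-1, O)))
Mul(Add(Function('Q')(-161, -116), -29870), Add(-40955, 16343)) = Mul(Add(Add(-15, Mul(-1, -116)), -29870), Add(-40955, 16343)) = Mul(Add(Add(-15, 116), -29870), -24612) = Mul(Add(101, -29870), -24612) = Mul(-29769, -24612) = 732674628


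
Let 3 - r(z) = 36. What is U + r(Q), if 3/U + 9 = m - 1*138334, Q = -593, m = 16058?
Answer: -4035408/122285 ≈ -33.000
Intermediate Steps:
r(z) = -33 (r(z) = 3 - 1*36 = 3 - 36 = -33)
U = -3/122285 (U = 3/(-9 + (16058 - 1*138334)) = 3/(-9 + (16058 - 138334)) = 3/(-9 - 122276) = 3/(-122285) = 3*(-1/122285) = -3/122285 ≈ -2.4533e-5)
U + r(Q) = -3/122285 - 33 = -4035408/122285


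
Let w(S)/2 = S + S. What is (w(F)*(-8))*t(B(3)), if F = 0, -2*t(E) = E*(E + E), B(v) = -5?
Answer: 0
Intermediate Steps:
t(E) = -E**2 (t(E) = -E*(E + E)/2 = -E*2*E/2 = -E**2)
w(S) = 4*S (w(S) = 2*(S + S) = 2*(2*S) = 4*S)
(w(F)*(-8))*t(B(3)) = ((4*0)*(-8))*(-1*(-5)**2) = (0*(-8))*(-1*25) = 0*(-25) = 0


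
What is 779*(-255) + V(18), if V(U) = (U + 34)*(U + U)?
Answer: -196773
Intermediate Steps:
V(U) = 2*U*(34 + U) (V(U) = (34 + U)*(2*U) = 2*U*(34 + U))
779*(-255) + V(18) = 779*(-255) + 2*18*(34 + 18) = -198645 + 2*18*52 = -198645 + 1872 = -196773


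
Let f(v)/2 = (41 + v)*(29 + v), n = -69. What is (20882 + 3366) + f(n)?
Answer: 26488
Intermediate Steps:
f(v) = 2*(29 + v)*(41 + v) (f(v) = 2*((41 + v)*(29 + v)) = 2*((29 + v)*(41 + v)) = 2*(29 + v)*(41 + v))
(20882 + 3366) + f(n) = (20882 + 3366) + (2378 + 2*(-69)**2 + 140*(-69)) = 24248 + (2378 + 2*4761 - 9660) = 24248 + (2378 + 9522 - 9660) = 24248 + 2240 = 26488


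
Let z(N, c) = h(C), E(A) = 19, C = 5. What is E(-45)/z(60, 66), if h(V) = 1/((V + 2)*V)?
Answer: 665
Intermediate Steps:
h(V) = 1/(V*(2 + V)) (h(V) = 1/((2 + V)*V) = 1/(V*(2 + V)))
z(N, c) = 1/35 (z(N, c) = 1/(5*(2 + 5)) = (⅕)/7 = (⅕)*(⅐) = 1/35)
E(-45)/z(60, 66) = 19/(1/35) = 19*35 = 665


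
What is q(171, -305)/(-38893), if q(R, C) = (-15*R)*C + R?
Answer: -41184/2047 ≈ -20.119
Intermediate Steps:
q(R, C) = R - 15*C*R (q(R, C) = -15*C*R + R = R - 15*C*R)
q(171, -305)/(-38893) = (171*(1 - 15*(-305)))/(-38893) = (171*(1 + 4575))*(-1/38893) = (171*4576)*(-1/38893) = 782496*(-1/38893) = -41184/2047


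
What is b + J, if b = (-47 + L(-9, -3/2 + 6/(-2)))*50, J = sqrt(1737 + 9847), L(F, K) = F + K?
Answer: -3025 + 8*sqrt(181) ≈ -2917.4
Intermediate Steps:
J = 8*sqrt(181) (J = sqrt(11584) = 8*sqrt(181) ≈ 107.63)
b = -3025 (b = (-47 + (-9 + (-3/2 + 6/(-2))))*50 = (-47 + (-9 + (-3*1/2 + 6*(-1/2))))*50 = (-47 + (-9 + (-3/2 - 3)))*50 = (-47 + (-9 - 9/2))*50 = (-47 - 27/2)*50 = -121/2*50 = -3025)
b + J = -3025 + 8*sqrt(181)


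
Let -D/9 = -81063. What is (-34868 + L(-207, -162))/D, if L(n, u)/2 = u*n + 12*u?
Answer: 28312/729567 ≈ 0.038807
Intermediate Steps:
D = 729567 (D = -9*(-81063) = 729567)
L(n, u) = 24*u + 2*n*u (L(n, u) = 2*(u*n + 12*u) = 2*(n*u + 12*u) = 2*(12*u + n*u) = 24*u + 2*n*u)
(-34868 + L(-207, -162))/D = (-34868 + 2*(-162)*(12 - 207))/729567 = (-34868 + 2*(-162)*(-195))*(1/729567) = (-34868 + 63180)*(1/729567) = 28312*(1/729567) = 28312/729567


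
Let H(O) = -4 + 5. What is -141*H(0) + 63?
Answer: -78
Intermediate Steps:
H(O) = 1
-141*H(0) + 63 = -141*1 + 63 = -141 + 63 = -78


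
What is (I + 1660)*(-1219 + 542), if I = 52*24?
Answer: -1968716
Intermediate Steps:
I = 1248
(I + 1660)*(-1219 + 542) = (1248 + 1660)*(-1219 + 542) = 2908*(-677) = -1968716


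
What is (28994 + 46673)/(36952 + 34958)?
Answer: 4451/4230 ≈ 1.0522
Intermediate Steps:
(28994 + 46673)/(36952 + 34958) = 75667/71910 = 75667*(1/71910) = 4451/4230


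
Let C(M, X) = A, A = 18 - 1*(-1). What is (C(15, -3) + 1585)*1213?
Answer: 1945652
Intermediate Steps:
A = 19 (A = 18 + 1 = 19)
C(M, X) = 19
(C(15, -3) + 1585)*1213 = (19 + 1585)*1213 = 1604*1213 = 1945652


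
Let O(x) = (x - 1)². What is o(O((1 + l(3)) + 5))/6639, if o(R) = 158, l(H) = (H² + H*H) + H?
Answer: 158/6639 ≈ 0.023799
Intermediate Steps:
l(H) = H + 2*H² (l(H) = (H² + H²) + H = 2*H² + H = H + 2*H²)
O(x) = (-1 + x)²
o(O((1 + l(3)) + 5))/6639 = 158/6639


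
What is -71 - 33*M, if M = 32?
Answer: -1127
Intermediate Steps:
-71 - 33*M = -71 - 33*32 = -71 - 1056 = -1127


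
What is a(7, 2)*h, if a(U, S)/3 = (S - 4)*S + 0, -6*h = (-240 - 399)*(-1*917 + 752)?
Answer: 210870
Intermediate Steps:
h = -35145/2 (h = -(-240 - 399)*(-1*917 + 752)/6 = -(-213)*(-917 + 752)/2 = -(-213)*(-165)/2 = -⅙*105435 = -35145/2 ≈ -17573.)
a(U, S) = 3*S*(-4 + S) (a(U, S) = 3*((S - 4)*S + 0) = 3*((-4 + S)*S + 0) = 3*(S*(-4 + S) + 0) = 3*(S*(-4 + S)) = 3*S*(-4 + S))
a(7, 2)*h = (3*2*(-4 + 2))*(-35145/2) = (3*2*(-2))*(-35145/2) = -12*(-35145/2) = 210870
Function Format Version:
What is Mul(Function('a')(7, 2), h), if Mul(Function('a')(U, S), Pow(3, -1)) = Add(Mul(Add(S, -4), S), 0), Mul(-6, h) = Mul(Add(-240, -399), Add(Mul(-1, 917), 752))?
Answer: 210870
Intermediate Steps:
h = Rational(-35145, 2) (h = Mul(Rational(-1, 6), Mul(Add(-240, -399), Add(Mul(-1, 917), 752))) = Mul(Rational(-1, 6), Mul(-639, Add(-917, 752))) = Mul(Rational(-1, 6), Mul(-639, -165)) = Mul(Rational(-1, 6), 105435) = Rational(-35145, 2) ≈ -17573.)
Function('a')(U, S) = Mul(3, S, Add(-4, S)) (Function('a')(U, S) = Mul(3, Add(Mul(Add(S, -4), S), 0)) = Mul(3, Add(Mul(Add(-4, S), S), 0)) = Mul(3, Add(Mul(S, Add(-4, S)), 0)) = Mul(3, Mul(S, Add(-4, S))) = Mul(3, S, Add(-4, S)))
Mul(Function('a')(7, 2), h) = Mul(Mul(3, 2, Add(-4, 2)), Rational(-35145, 2)) = Mul(Mul(3, 2, -2), Rational(-35145, 2)) = Mul(-12, Rational(-35145, 2)) = 210870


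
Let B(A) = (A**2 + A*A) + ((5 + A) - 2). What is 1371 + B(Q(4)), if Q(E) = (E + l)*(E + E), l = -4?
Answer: 1374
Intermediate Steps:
Q(E) = 2*E*(-4 + E) (Q(E) = (E - 4)*(E + E) = (-4 + E)*(2*E) = 2*E*(-4 + E))
B(A) = 3 + A + 2*A**2 (B(A) = (A**2 + A**2) + (3 + A) = 2*A**2 + (3 + A) = 3 + A + 2*A**2)
1371 + B(Q(4)) = 1371 + (3 + 2*4*(-4 + 4) + 2*(2*4*(-4 + 4))**2) = 1371 + (3 + 2*4*0 + 2*(2*4*0)**2) = 1371 + (3 + 0 + 2*0**2) = 1371 + (3 + 0 + 2*0) = 1371 + (3 + 0 + 0) = 1371 + 3 = 1374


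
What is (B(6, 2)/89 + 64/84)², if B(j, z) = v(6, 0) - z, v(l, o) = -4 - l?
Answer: 1373584/3493161 ≈ 0.39322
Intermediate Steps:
B(j, z) = -10 - z (B(j, z) = (-4 - 1*6) - z = (-4 - 6) - z = -10 - z)
(B(6, 2)/89 + 64/84)² = ((-10 - 1*2)/89 + 64/84)² = ((-10 - 2)*(1/89) + 64*(1/84))² = (-12*1/89 + 16/21)² = (-12/89 + 16/21)² = (1172/1869)² = 1373584/3493161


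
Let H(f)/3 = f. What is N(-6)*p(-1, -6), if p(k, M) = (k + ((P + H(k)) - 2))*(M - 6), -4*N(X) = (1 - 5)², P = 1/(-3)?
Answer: -304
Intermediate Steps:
H(f) = 3*f
P = -⅓ ≈ -0.33333
N(X) = -4 (N(X) = -(1 - 5)²/4 = -¼*(-4)² = -¼*16 = -4)
p(k, M) = (-6 + M)*(-7/3 + 4*k) (p(k, M) = (k + ((-⅓ + 3*k) - 2))*(M - 6) = (k + (-7/3 + 3*k))*(-6 + M) = (-7/3 + 4*k)*(-6 + M) = (-6 + M)*(-7/3 + 4*k))
N(-6)*p(-1, -6) = -4*(14 - 24*(-1) - 7/3*(-6) + 4*(-6)*(-1)) = -4*(14 + 24 + 14 + 24) = -4*76 = -304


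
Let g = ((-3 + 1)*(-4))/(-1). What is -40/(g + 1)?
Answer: 40/7 ≈ 5.7143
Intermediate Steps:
g = -8 (g = -2*(-4)*(-1) = 8*(-1) = -8)
-40/(g + 1) = -40/(-8 + 1) = -40/(-7) = -⅐*(-40) = 40/7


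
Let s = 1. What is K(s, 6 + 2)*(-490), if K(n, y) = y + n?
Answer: -4410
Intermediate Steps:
K(n, y) = n + y
K(s, 6 + 2)*(-490) = (1 + (6 + 2))*(-490) = (1 + 8)*(-490) = 9*(-490) = -4410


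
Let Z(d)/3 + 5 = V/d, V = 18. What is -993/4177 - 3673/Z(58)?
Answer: 444516365/1704216 ≈ 260.83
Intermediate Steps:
Z(d) = -15 + 54/d (Z(d) = -15 + 3*(18/d) = -15 + 54/d)
-993/4177 - 3673/Z(58) = -993/4177 - 3673/(-15 + 54/58) = -993*1/4177 - 3673/(-15 + 54*(1/58)) = -993/4177 - 3673/(-15 + 27/29) = -993/4177 - 3673/(-408/29) = -993/4177 - 3673*(-29/408) = -993/4177 + 106517/408 = 444516365/1704216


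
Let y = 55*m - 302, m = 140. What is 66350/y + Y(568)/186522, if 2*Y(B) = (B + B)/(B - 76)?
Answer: 42283789406/4714623333 ≈ 8.9686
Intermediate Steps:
y = 7398 (y = 55*140 - 302 = 7700 - 302 = 7398)
Y(B) = B/(-76 + B) (Y(B) = ((B + B)/(B - 76))/2 = ((2*B)/(-76 + B))/2 = (2*B/(-76 + B))/2 = B/(-76 + B))
66350/y + Y(568)/186522 = 66350/7398 + (568/(-76 + 568))/186522 = 66350*(1/7398) + (568/492)*(1/186522) = 33175/3699 + (568*(1/492))*(1/186522) = 33175/3699 + (142/123)*(1/186522) = 33175/3699 + 71/11471103 = 42283789406/4714623333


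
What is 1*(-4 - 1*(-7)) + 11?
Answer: 14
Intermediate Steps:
1*(-4 - 1*(-7)) + 11 = 1*(-4 + 7) + 11 = 1*3 + 11 = 3 + 11 = 14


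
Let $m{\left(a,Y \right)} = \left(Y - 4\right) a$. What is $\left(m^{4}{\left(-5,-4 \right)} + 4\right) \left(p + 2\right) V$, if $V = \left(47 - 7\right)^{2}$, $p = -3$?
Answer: $-4096006400$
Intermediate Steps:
$m{\left(a,Y \right)} = a \left(-4 + Y\right)$ ($m{\left(a,Y \right)} = \left(-4 + Y\right) a = a \left(-4 + Y\right)$)
$V = 1600$ ($V = 40^{2} = 1600$)
$\left(m^{4}{\left(-5,-4 \right)} + 4\right) \left(p + 2\right) V = \left(\left(- 5 \left(-4 - 4\right)\right)^{4} + 4\right) \left(-3 + 2\right) 1600 = \left(\left(\left(-5\right) \left(-8\right)\right)^{4} + 4\right) \left(-1\right) 1600 = \left(40^{4} + 4\right) \left(-1\right) 1600 = \left(2560000 + 4\right) \left(-1\right) 1600 = 2560004 \left(-1\right) 1600 = \left(-2560004\right) 1600 = -4096006400$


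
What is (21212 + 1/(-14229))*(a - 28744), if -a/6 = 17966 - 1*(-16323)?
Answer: -70771450609466/14229 ≈ -4.9737e+9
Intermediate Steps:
a = -205734 (a = -6*(17966 - 1*(-16323)) = -6*(17966 + 16323) = -6*34289 = -205734)
(21212 + 1/(-14229))*(a - 28744) = (21212 + 1/(-14229))*(-205734 - 28744) = (21212 - 1/14229)*(-234478) = (301825547/14229)*(-234478) = -70771450609466/14229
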